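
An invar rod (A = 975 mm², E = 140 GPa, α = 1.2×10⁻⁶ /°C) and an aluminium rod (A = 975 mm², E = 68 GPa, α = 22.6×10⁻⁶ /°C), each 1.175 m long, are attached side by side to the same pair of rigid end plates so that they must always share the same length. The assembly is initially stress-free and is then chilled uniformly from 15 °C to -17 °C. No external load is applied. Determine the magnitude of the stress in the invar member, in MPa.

Equilibrium of a rigid end plate with no external load gives equal and opposite internal forces ±P in the two members. Since α_{aluminium} > α_{invar}, cooling drives the aluminium into tension and the invar into compression.
Setting the final lengths equal and cancelling L: (α₁ − α₂)ΔT = P/(A₁E₁) + P/(A₂E₂).
|α₁ − α₂|·ΔT = 21.4×10⁻⁶ × 32 = 0.0006848.
1/(A₁E₁) + 1/(A₂E₂) = 1/(975×140×10³) + 1/(975×68×10³) = 2.241×10⁻⁸ N⁻¹.
P = 0.0006848 / 2.241×10⁻⁸ = 30560 N = 30.56 kN.
σ_{invar} = P/A₁ = 30560/975 = 31.34 MPa, compressive.

σ ≈ 31.3 MPa (compressive)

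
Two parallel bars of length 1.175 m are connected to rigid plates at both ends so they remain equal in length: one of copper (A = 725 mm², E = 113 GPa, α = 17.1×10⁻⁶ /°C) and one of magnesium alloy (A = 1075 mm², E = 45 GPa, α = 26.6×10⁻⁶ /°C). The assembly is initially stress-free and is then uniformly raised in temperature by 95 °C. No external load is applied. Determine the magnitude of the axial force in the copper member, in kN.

P ≈ 27.4 kN (tensile in the copper)

Equilibrium of a rigid end plate with no external load gives equal and opposite internal forces ±P in the two members. Since α_{magnesium alloy} > α_{copper}, heating drives the magnesium alloy into compression and the copper into tension.
Setting the final lengths equal and cancelling L: (α₁ − α₂)ΔT = P/(A₁E₁) + P/(A₂E₂).
|α₁ − α₂|·ΔT = 9.5×10⁻⁶ × 95 = 0.0009025.
1/(A₁E₁) + 1/(A₂E₂) = 1/(725×113×10³) + 1/(1075×45×10³) = 3.288×10⁻⁸ N⁻¹.
So P = 0.0009025 / 3.288×10⁻⁸ = 27.45 kN.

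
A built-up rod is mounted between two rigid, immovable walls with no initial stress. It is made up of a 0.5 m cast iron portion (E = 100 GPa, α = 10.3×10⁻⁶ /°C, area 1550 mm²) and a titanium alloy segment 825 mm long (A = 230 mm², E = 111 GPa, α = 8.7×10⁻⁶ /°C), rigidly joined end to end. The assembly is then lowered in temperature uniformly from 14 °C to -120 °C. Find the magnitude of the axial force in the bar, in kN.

With the walls removed the bar would change length by δ_free = Σ αᵢΔT Lᵢ = 10.3×10⁻⁶×134×500 + 8.7×10⁻⁶×134×825 = 1.652 mm.
The walls prevent any net length change, so an axial force P (same in every segment) develops. Compatibility: P · Σ Lᵢ/(AᵢEᵢ) = δ_free.
Σ Lᵢ/(AᵢEᵢ) = 500/(1550×100×10³) + 825/(230×111×10³) = 3.554×10⁻⁵ mm/N.
P = 1.652 / 3.554×10⁻⁵ = 46480 N = 46.48 kN, tensile.

P ≈ 46.5 kN (tensile)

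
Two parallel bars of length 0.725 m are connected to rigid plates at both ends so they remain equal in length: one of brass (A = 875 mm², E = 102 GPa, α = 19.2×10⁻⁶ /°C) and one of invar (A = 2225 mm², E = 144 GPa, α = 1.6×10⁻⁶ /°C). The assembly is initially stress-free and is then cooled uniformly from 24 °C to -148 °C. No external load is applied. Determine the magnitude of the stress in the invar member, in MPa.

σ ≈ 95 MPa (compressive)

Both members must finish at the same length. With the larger α, the brass tends to over-contract; the plates restrain it, putting the brass in tension and the invar in compression. With no external load the two internal forces are equal and opposite, magnitude P.
Equating the net (thermal + elastic) strains gives |α₁ − α₂|·ΔT = P·[1/(A₁E₁) + 1/(A₂E₂)].
|α₁ − α₂|·ΔT = 17.6×10⁻⁶ × 172 = 0.003027.
1/(A₁E₁) + 1/(A₂E₂) = 1/(875×102×10³) + 1/(2225×144×10³) = 1.433×10⁻⁸ N⁻¹.
P = 0.003027 / 1.433×10⁻⁸ = 211300 N = 211.3 kN.
σ_{invar} = P/A₂ = 211300/2225 = 94.97 MPa, compressive.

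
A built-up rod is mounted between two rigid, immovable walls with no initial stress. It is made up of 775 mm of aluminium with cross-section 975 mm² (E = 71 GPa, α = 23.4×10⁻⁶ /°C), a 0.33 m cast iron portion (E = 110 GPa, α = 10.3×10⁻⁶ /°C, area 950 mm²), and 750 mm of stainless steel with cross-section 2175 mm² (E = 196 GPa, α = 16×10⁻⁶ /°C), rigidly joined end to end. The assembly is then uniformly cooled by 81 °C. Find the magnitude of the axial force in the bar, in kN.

P ≈ 169 kN (tensile)

With the walls removed the bar would change length by δ_free = Σ αᵢΔT Lᵢ = 23.4×10⁻⁶×81×775 + 10.3×10⁻⁶×81×330 + 16×10⁻⁶×81×750 = 2.716 mm.
Since the ends are fixed, an axial force P builds up, equal in every segment, with P · Σ Lᵢ/(AᵢEᵢ) = δ_free.
The series flexibility is Σ Lᵢ/(AᵢEᵢ) = 775/(975×71×10³) + 330/(950×110×10³) + 750/(2175×196×10³) = 1.611×10⁻⁵ mm/N.
So P = 2.716 / 1.611×10⁻⁵ = 168.6 kN, tensile.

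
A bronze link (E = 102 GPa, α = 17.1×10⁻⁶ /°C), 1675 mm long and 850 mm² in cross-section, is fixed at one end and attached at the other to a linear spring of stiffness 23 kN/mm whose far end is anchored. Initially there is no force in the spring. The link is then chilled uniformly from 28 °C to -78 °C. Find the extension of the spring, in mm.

δ ≈ 2.1 mm

If the spring were absent the link would shorten by αΔT L = 17.1×10⁻⁶ × 106 × 1675 = 3.036 mm.
Let P be the tensile force in the spring. The link extends elastically by PL/(AE) and the spring stretches by P/k; together these equal δ_free.
So P = δ_free / [L/(AE) + 1/k] = 3.036 / [ 1675/(850×102×10³) + 1/(23×10³) ].
P = 3.036 / 6.28×10⁻⁵ = 48350 N.
Spring extension = P/k = 48350/(23×10³) = 2.102 mm.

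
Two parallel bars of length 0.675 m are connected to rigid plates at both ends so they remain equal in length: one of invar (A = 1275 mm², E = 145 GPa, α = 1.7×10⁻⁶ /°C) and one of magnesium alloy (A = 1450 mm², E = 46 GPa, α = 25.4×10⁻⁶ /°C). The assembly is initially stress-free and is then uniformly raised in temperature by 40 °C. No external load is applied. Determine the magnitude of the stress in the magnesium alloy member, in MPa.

σ ≈ 32 MPa (compressive)

The magnesium alloy has the larger α, so on heating it would change length more than the invar if both were free. The rigid plates force a common final length, so the magnesium alloy is put into compression and the invar into tension, with equal and opposite forces P (no external load).
Equating the net (thermal + elastic) strains gives |α₁ − α₂|·ΔT = P·[1/(A₁E₁) + 1/(A₂E₂)].
|α₁ − α₂|·ΔT = 23.7×10⁻⁶ × 40 = 0.000948.
1/(A₁E₁) + 1/(A₂E₂) = 1/(1275×145×10³) + 1/(1450×46×10³) = 2.04×10⁻⁸ N⁻¹.
P = 0.000948 / 2.04×10⁻⁸ = 46470 N = 46.47 kN.
σ_{magnesium alloy} = P/A₂ = 46470/1450 = 32.05 MPa, compressive.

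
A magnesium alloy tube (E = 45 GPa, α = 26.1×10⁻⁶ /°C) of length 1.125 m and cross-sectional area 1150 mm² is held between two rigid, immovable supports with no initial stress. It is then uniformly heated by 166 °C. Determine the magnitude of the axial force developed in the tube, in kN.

P ≈ 224 kN (compressive)

Full restraint means ε = 0, so the stress is σ = EαΔT = 45×10³ × 26.1×10⁻⁶ × 166 = 195 MPa.
Then P = σA = 195 × 1150 mm² = 224.2 kN, compressive.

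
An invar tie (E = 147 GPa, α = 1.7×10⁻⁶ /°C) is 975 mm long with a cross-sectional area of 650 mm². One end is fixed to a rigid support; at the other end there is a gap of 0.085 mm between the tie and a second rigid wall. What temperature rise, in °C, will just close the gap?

ΔT ≈ 51.3 °C

The gap closes when αΔT L = 0.085 mm, since the tie is still unstressed at that instant.
ΔT = 0.085 / (1.7×10⁻⁶ × 975) = 51.28 °C.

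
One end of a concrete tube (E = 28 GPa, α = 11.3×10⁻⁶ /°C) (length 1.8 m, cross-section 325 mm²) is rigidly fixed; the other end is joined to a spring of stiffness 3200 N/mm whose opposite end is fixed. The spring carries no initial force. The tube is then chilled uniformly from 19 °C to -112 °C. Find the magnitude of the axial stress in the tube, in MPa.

If the spring were absent the tube would shorten by αΔT L = 11.3×10⁻⁶ × 131 × 1800 = 2.665 mm.
Let P be the tensile force in the spring. The tube extends elastically by PL/(AE) and the spring stretches by P/k; together these equal δ_free.
P [ L/(AE) + 1/k ] = δ_free → P [ 1800/(325×28×10³) + 1/(3200) ] = 2.665.
P = 2.665 / 0.0005103 = 5221 N.
σ = P/A = 5221/325 = 16.07 MPa.

σ ≈ 16.1 MPa (tensile)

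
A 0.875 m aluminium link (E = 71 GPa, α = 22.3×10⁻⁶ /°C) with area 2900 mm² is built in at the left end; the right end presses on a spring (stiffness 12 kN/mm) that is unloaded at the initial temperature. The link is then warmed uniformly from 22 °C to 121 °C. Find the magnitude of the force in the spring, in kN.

P ≈ 22.1 kN

Free thermal expansion: δ_free = αΔT L = 22.3×10⁻⁶ × 99 × 875 = 1.932 mm.
Let P be the compressive force at the spring. The link shortens elastically by PL/(AE) and the spring compresses by P/k; together these equal δ_free.
P [ L/(AE) + 1/k ] = δ_free → P [ 875/(2900×71×10³) + 1/(12×10³) ] = 1.932.
P = 1.932 / 8.758×10⁻⁵ = 22060 N.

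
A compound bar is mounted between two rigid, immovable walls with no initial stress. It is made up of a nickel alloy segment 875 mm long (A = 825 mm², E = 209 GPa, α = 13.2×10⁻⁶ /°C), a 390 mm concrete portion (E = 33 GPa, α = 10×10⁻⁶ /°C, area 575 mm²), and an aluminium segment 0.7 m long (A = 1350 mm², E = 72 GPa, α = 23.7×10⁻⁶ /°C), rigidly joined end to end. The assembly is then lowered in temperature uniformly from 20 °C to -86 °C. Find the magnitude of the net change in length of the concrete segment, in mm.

If the supports were absent, the total length change would be Σ αᵢΔT Lᵢ = 13.2×10⁻⁶×106×875 + 10×10⁻⁶×106×390 + 23.7×10⁻⁶×106×700 = 3.396 mm.
The walls prevent any net length change, so an axial force P (same in every segment) develops. Compatibility: P · Σ Lᵢ/(AᵢEᵢ) = δ_free.
The series flexibility is Σ Lᵢ/(AᵢEᵢ) = 875/(825×209×10³) + 390/(575×33×10³) + 700/(1350×72×10³) = 3.283×10⁻⁵ mm/N.
P = 3.396 / 3.283×10⁻⁵ = 103500 N = 103.5 kN, tensile.
For the concrete segment, free thermal change = 10×10⁻⁶×106×390 = 0.4134 mm and elastic change from P = 103500×390/(575×33×10³) = 2.126 mm; these oppose, so the net change is 1.71 mm (segment lengthens).

|ΔL| ≈ 1.71 mm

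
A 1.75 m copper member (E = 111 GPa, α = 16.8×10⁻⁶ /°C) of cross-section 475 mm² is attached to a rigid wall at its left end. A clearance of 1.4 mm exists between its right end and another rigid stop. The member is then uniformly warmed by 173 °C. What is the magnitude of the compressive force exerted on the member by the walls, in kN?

Unrestrained expansion: δ_free = αΔT L = 16.8×10⁻⁶ × 173 × 1750 = 5.086 mm.
After closing the 1.4 mm clearance, 5.086 − 1.4 = 3.686 mm of expansion remains to be suppressed by the wall.
So σ = E(δ_free − g)/L = 111×10³ × 3.686/1750 = 233.8 MPa.
P = σA = 233.8 × 475 = 111.1 kN.

P ≈ 111 kN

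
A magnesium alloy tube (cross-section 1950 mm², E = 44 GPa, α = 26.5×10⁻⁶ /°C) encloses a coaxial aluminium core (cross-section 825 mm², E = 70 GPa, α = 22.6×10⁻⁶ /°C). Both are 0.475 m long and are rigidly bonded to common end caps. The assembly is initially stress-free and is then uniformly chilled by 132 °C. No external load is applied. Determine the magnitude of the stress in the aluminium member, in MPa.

σ ≈ 21.5 MPa (compressive)

Both members must finish at the same length. With the larger α, the magnesium alloy tends to over-contract; the plates restrain it, putting the magnesium alloy in tension and the aluminium in compression. With no external load the two internal forces are equal and opposite, magnitude P.
Equating the net (thermal + elastic) strains gives |α₁ − α₂|·ΔT = P·[1/(A₁E₁) + 1/(A₂E₂)].
|α₁ − α₂|·ΔT = 3.9×10⁻⁶ × 132 = 0.0005148.
1/(A₁E₁) + 1/(A₂E₂) = 1/(1950×44×10³) + 1/(825×70×10³) = 2.897×10⁻⁸ N⁻¹.
So P = 0.0005148 / 2.897×10⁻⁸ = 17.77 kN.
σ_{aluminium} = P/A₂ = 17770/825 = 21.54 MPa, compressive.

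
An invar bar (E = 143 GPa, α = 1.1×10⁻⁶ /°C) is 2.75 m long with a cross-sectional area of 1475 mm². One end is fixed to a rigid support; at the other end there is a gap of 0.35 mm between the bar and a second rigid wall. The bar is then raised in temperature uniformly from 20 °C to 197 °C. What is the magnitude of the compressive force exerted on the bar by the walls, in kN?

P ≈ 14.2 kN

If the wall were absent the bar would grow by αΔT L = 1.1×10⁻⁶ × 177 × 2750 = 0.5354 mm.
This exceeds the 0.35 mm gap, so the wall pushes back. The portion of expansion that must be recovered elastically is δ_free − gap = 0.5354 − 0.35 = 0.1854 mm.
That suppressed elongation corresponds to σ = E·Δ/L = 143×10³ × 0.1854/2750 = 9.642 MPa.
P = σA = 9.642 × 1475 = 14.22 kN.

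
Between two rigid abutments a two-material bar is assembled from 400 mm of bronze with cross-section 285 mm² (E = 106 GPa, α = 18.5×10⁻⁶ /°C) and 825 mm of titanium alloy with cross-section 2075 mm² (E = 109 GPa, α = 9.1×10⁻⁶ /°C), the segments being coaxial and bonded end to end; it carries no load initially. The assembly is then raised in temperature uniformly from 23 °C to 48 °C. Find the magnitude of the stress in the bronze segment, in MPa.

σ ≈ 77.4 MPa (compressive)

Free thermal expansion of the whole bar: Σ αᵢΔT Lᵢ = 18.5×10⁻⁶×25×400 + 9.1×10⁻⁶×25×825 = 0.3727 mm.
The walls prevent any net length change, so an axial force P (same in every segment) develops. Compatibility: P · Σ Lᵢ/(AᵢEᵢ) = δ_free.
Σ Lᵢ/(AᵢEᵢ) = 400/(285×106×10³) + 825/(2075×109×10³) = 1.689×10⁻⁵ mm/N.
P = 0.3727 / 1.689×10⁻⁵ = 22070 N = 22.07 kN, compressive.
σ_{bronze} = P / A = 22070 / 285 = 77.43 MPa.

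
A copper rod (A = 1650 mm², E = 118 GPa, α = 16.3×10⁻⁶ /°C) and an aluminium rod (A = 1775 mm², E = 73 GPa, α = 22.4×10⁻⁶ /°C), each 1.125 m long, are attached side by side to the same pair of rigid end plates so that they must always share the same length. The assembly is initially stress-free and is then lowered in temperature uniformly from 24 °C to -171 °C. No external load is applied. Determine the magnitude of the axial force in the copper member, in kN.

P ≈ 92.5 kN (compressive in the copper)

Equilibrium of a rigid end plate with no external load gives equal and opposite internal forces ±P in the two members. Since α_{aluminium} > α_{copper}, cooling drives the aluminium into tension and the copper into compression.
Compatibility of the two members (thermal + elastic change equal): (α₁ − α₂)ΔT = P·[1/(A₁E₁) + 1/(A₂E₂)].
|α₁ − α₂|·ΔT = 6.1×10⁻⁶ × 195 = 0.001189.
1/(A₁E₁) + 1/(A₂E₂) = 1/(1650×118×10³) + 1/(1775×73×10³) = 1.285×10⁻⁸ N⁻¹.
P = 0.001189 / 1.285×10⁻⁸ = 92540 N = 92.54 kN.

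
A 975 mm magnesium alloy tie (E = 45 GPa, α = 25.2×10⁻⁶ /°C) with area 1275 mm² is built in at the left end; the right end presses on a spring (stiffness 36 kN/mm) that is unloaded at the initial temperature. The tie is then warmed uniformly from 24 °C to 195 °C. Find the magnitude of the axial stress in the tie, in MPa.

σ ≈ 73.6 MPa (compressive)

The unrestrained thermal change is αΔT L = 25.2×10⁻⁶ × 171 × 975 = 4.201 mm.
Let P be the compressive force at the spring. The tie shortens elastically by PL/(AE) and the spring compresses by P/k; together these equal δ_free.
P [ L/(AE) + 1/k ] = δ_free → P [ 975/(1275×45×10³) + 1/(36×10³) ] = 4.201.
P = 4.201 / 4.477×10⁻⁵ = 93840 N.
σ = P/A = 93840/1275 = 73.6 MPa.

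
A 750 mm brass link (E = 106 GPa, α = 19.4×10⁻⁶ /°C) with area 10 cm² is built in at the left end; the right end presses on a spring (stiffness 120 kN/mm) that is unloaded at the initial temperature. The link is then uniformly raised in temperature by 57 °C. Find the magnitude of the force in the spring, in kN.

If the spring were absent the link would lengthen by αΔT L = 19.4×10⁻⁶ × 57 × 750 = 0.8293 mm.
Let P be the compressive force at the spring. The link shortens elastically by PL/(AE) and the spring compresses by P/k; together these equal δ_free.
P [ L/(AE) + 1/k ] = δ_free → P [ 750/(1000×106×10³) + 1/(120×10³) ] = 0.8293.
P = 0.8293 / 1.541×10⁻⁵ = 53820 N.

P ≈ 53.8 kN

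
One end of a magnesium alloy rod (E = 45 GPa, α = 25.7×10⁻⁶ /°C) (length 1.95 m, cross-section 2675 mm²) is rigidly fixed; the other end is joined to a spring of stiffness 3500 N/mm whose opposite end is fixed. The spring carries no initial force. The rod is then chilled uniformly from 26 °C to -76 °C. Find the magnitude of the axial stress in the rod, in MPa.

σ ≈ 6.33 MPa (tensile)

Free thermal contraction: δ_free = αΔT L = 25.7×10⁻⁶ × 102 × 1950 = 5.112 mm.
With a force P in the spring, the elastic change of the rod is PL/(AE) and that of the spring is P/k; compatibility requires their sum to equal δ_free.
P [ L/(AE) + 1/k ] = δ_free → P [ 1950/(2675×45×10³) + 1/(3500) ] = 5.112.
P = 5.112 / 0.0003019 = 16930 N.
σ = P/A = 16930/2675 = 6.329 MPa.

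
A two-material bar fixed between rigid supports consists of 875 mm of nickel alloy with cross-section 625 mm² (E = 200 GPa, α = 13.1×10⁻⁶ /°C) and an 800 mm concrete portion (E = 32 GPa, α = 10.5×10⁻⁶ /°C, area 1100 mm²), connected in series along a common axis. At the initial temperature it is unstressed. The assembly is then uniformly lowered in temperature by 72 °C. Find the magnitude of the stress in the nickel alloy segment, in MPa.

σ ≈ 77 MPa (tensile)

Free thermal contraction of the whole bar: Σ αᵢΔT Lᵢ = 13.1×10⁻⁶×72×875 + 10.5×10⁻⁶×72×800 = 1.43 mm.
The rigid supports impose zero overall length change; the single axial force P common to all segments must satisfy P Σ Lᵢ/(AᵢEᵢ) = δ_free.
Σ Lᵢ/(AᵢEᵢ) = 875/(625×200×10³) + 800/(1100×32×10³) = 2.973×10⁻⁵ mm/N.
So P = 1.43 / 2.973×10⁻⁵ = 48.11 kN, tensile.
σ_{nickel alloy} = P / A = 48110 / 625 = 76.97 MPa.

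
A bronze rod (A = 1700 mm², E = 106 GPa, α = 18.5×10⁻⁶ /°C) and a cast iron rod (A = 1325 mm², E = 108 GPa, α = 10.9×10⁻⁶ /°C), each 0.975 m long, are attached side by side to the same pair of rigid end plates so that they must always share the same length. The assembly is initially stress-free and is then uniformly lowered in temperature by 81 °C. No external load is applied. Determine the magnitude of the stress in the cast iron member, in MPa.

Equilibrium of a rigid end plate with no external load gives equal and opposite internal forces ±P in the two members. Since α_{bronze} > α_{cast iron}, cooling drives the bronze into tension and the cast iron into compression.
Equating the net (thermal + elastic) strains gives |α₁ − α₂|·ΔT = P·[1/(A₁E₁) + 1/(A₂E₂)].
|α₁ − α₂|·ΔT = 7.6×10⁻⁶ × 81 = 0.0006156.
1/(A₁E₁) + 1/(A₂E₂) = 1/(1700×106×10³) + 1/(1325×108×10³) = 1.254×10⁻⁸ N⁻¹.
So P = 0.0006156 / 1.254×10⁻⁸ = 49.1 kN.
σ_{cast iron} = P/A₂ = 49100/1325 = 37.06 MPa, compressive.

σ ≈ 37.1 MPa (compressive)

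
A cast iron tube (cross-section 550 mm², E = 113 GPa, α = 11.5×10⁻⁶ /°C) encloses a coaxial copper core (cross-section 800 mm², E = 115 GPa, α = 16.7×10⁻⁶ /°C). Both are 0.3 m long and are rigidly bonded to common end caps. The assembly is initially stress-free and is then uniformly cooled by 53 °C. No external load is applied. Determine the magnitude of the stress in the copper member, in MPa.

The copper has the larger α, so on cooling it would change length more than the cast iron if both were free. The rigid plates force a common final length, so the copper is put into tension and the cast iron into compression, with equal and opposite forces P (no external load).
Compatibility of the two members (thermal + elastic change equal): (α₁ − α₂)ΔT = P·[1/(A₁E₁) + 1/(A₂E₂)].
|α₁ − α₂|·ΔT = 5.2×10⁻⁶ × 53 = 0.0002756.
1/(A₁E₁) + 1/(A₂E₂) = 1/(550×113×10³) + 1/(800×115×10³) = 2.696×10⁻⁸ N⁻¹.
P = 0.0002756 / 2.696×10⁻⁸ = 10220 N = 10.22 kN.
σ_{copper} = P/A₂ = 10220/800 = 12.78 MPa, tensile.

σ ≈ 12.8 MPa (tensile)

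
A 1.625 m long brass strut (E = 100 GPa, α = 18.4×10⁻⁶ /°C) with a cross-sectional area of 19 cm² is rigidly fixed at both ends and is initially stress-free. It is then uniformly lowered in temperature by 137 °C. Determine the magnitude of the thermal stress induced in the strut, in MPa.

σ ≈ 252 MPa (tensile)

With length fixed, the mechanical strain must cancel the thermal strain αΔT = 18.4×10⁻⁶ × 137 = 2520.8×10⁻⁶.
The stress required to suppress this strain is σ = Eε = 100×10³ × 2520.8×10⁻⁶ = 252.1 MPa, tensile since the strut is trying to contract.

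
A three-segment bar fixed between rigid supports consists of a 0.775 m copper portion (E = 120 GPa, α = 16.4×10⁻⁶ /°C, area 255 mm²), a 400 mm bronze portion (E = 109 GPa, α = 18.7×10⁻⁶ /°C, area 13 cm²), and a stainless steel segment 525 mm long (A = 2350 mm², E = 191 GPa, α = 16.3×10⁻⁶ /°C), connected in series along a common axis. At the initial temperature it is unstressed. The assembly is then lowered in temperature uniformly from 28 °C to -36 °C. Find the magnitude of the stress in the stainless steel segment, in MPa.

Free thermal contraction of the whole bar: Σ αᵢΔT Lᵢ = 16.4×10⁻⁶×64×775 + 18.7×10⁻⁶×64×400 + 16.3×10⁻⁶×64×525 = 1.84 mm.
The rigid supports impose zero overall length change; the single axial force P common to all segments must satisfy P Σ Lᵢ/(AᵢEᵢ) = δ_free.
The series flexibility is Σ Lᵢ/(AᵢEᵢ) = 775/(255×120×10³) + 400/(1300×109×10³) + 525/(2350×191×10³) = 2.932×10⁻⁵ mm/N.
So P = 1.84 / 2.932×10⁻⁵ = 62.75 kN, tensile.
σ_{stainless steel} = P / A = 62750 / 2350 = 26.7 MPa.

σ ≈ 26.7 MPa (tensile)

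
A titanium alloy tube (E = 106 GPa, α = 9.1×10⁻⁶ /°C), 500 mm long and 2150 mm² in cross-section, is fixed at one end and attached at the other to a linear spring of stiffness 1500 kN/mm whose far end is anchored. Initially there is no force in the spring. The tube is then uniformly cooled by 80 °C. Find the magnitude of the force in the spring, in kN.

The unrestrained thermal change is αΔT L = 9.1×10⁻⁶ × 80 × 500 = 0.364 mm.
Let P be the tensile force in the spring. The tube extends elastically by PL/(AE) and the spring stretches by P/k; together these equal δ_free.
So P = δ_free / [L/(AE) + 1/k] = 0.364 / [ 500/(2150×106×10³) + 1/(1500×10³) ].
P = 0.364 / 2.861×10⁻⁶ = 127200 N.

P ≈ 127 kN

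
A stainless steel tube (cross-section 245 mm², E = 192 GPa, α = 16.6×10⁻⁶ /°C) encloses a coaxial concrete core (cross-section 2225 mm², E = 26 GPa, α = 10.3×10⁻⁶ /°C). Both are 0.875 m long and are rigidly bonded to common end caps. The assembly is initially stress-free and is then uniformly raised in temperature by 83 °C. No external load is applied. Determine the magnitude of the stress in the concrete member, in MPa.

Both members must finish at the same length. With the larger α, the stainless steel tends to over-expand; the plates restrain it, putting the stainless steel in compression and the concrete in tension. With no external load the two internal forces are equal and opposite, magnitude P.
Compatibility of the two members (thermal + elastic change equal): (α₁ − α₂)ΔT = P·[1/(A₁E₁) + 1/(A₂E₂)].
|α₁ − α₂|·ΔT = 6.3×10⁻⁶ × 83 = 0.0005229.
1/(A₁E₁) + 1/(A₂E₂) = 1/(245×192×10³) + 1/(2225×26×10³) = 3.854×10⁻⁸ N⁻¹.
P = 0.0005229 / 3.854×10⁻⁸ = 13570 N = 13.57 kN.
σ_{concrete} = P/A₂ = 13570/2225 = 6.097 MPa, tensile.

σ ≈ 6.1 MPa (tensile)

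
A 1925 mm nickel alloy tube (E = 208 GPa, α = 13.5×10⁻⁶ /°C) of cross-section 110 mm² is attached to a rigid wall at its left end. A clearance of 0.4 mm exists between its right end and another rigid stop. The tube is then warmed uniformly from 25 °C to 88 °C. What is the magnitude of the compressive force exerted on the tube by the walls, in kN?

Free thermal elongation = αΔT L = 13.5×10⁻⁶ × 63 × 1925 = 1.637 mm.
After closing the 0.4 mm clearance, 1.637 − 0.4 = 1.237 mm of expansion remains to be suppressed by the wall.
So σ = E(δ_free − g)/L = 208×10³ × 1.237/1925 = 133.7 MPa.
P = σA = 133.7 × 110 = 14.71 kN.

P ≈ 14.7 kN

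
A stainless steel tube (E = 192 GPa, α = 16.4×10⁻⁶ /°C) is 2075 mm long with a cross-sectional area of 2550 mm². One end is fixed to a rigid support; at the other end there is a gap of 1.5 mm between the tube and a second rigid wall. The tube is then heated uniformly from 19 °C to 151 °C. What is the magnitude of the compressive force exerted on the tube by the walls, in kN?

Unrestrained expansion: δ_free = αΔT L = 16.4×10⁻⁶ × 132 × 2075 = 4.492 mm.
After closing the 1.5 mm clearance, 4.492 − 1.5 = 2.992 mm of expansion remains to be suppressed by the wall.
So σ = E(δ_free − g)/L = 192×10³ × 2.992/2075 = 276.8 MPa.
Force on the wall = σA = 276.8 × 2550 mm² = 706 kN.

P ≈ 706 kN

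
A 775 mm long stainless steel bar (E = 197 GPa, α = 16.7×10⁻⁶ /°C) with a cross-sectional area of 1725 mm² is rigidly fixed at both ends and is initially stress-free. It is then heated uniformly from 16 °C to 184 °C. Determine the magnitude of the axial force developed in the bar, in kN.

P ≈ 953 kN (compressive)

The ends cannot move, so σ = EαΔT = 197×10³ × 16.7×10⁻⁶ × 168 = 552.7 MPa.
Then P = σA = 552.7 × 1725 mm² = 953.4 kN, compressive.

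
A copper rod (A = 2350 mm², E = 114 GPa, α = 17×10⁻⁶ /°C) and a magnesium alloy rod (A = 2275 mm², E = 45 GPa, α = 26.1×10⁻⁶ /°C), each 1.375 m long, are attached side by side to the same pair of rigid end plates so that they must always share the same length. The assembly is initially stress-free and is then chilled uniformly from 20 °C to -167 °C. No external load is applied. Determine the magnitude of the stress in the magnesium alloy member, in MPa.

σ ≈ 55.4 MPa (tensile)

Equilibrium of a rigid end plate with no external load gives equal and opposite internal forces ±P in the two members. Since α_{magnesium alloy} > α_{copper}, cooling drives the magnesium alloy into tension and the copper into compression.
Equating the net (thermal + elastic) strains gives |α₁ − α₂|·ΔT = P·[1/(A₁E₁) + 1/(A₂E₂)].
|α₁ − α₂|·ΔT = 9.1×10⁻⁶ × 187 = 0.001702.
1/(A₁E₁) + 1/(A₂E₂) = 1/(2350×114×10³) + 1/(2275×45×10³) = 1.35×10⁻⁸ N⁻¹.
So P = 0.001702 / 1.35×10⁻⁸ = 126 kN.
σ_{magnesium alloy} = P/A₂ = 126000/2275 = 55.4 MPa, tensile.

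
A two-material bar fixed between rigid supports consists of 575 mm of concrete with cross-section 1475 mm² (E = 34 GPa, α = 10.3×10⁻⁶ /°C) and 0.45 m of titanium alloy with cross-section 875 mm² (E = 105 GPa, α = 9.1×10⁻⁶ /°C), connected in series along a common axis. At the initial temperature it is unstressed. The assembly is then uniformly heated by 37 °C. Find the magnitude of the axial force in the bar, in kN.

P ≈ 22.7 kN (compressive)

If the supports were absent, the total length change would be Σ αᵢΔT Lᵢ = 10.3×10⁻⁶×37×575 + 9.1×10⁻⁶×37×450 = 0.3706 mm.
The walls prevent any net length change, so an axial force P (same in every segment) develops. Compatibility: P · Σ Lᵢ/(AᵢEᵢ) = δ_free.
The series flexibility is Σ Lᵢ/(AᵢEᵢ) = 575/(1475×34×10³) + 450/(875×105×10³) = 1.636×10⁻⁵ mm/N.
Hence P = δ_free / Σ(L/AE) = 0.3706/1.636×10⁻⁵ = 22.65 kN (compressive).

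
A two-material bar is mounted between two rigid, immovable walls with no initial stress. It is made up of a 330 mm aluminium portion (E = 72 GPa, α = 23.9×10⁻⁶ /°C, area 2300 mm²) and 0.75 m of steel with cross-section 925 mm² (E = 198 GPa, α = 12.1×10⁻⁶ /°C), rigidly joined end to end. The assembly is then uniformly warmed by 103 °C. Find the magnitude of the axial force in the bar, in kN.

Free thermal expansion of the whole bar: Σ αᵢΔT Lᵢ = 23.9×10⁻⁶×103×330 + 12.1×10⁻⁶×103×750 = 1.747 mm.
Since the ends are fixed, an axial force P builds up, equal in every segment, with P · Σ Lᵢ/(AᵢEᵢ) = δ_free.
The series flexibility is Σ Lᵢ/(AᵢEᵢ) = 330/(2300×72×10³) + 750/(925×198×10³) = 6.088×10⁻⁶ mm/N.
P = 1.747 / 6.088×10⁻⁶ = 287000 N = 287 kN, compressive.

P ≈ 287 kN (compressive)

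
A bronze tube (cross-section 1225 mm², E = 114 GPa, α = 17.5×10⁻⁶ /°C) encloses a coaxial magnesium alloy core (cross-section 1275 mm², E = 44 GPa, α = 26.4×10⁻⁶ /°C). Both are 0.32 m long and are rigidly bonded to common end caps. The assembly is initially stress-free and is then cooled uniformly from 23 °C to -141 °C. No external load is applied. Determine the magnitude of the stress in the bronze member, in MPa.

σ ≈ 47.7 MPa (compressive)

The magnesium alloy has the larger α, so on cooling it would change length more than the bronze if both were free. The rigid plates force a common final length, so the magnesium alloy is put into tension and the bronze into compression, with equal and opposite forces P (no external load).
Compatibility of the two members (thermal + elastic change equal): (α₁ − α₂)ΔT = P·[1/(A₁E₁) + 1/(A₂E₂)].
|α₁ − α₂|·ΔT = 8.9×10⁻⁶ × 164 = 0.00146.
1/(A₁E₁) + 1/(A₂E₂) = 1/(1225×114×10³) + 1/(1275×44×10³) = 2.499×10⁻⁸ N⁻¹.
P = 0.00146 / 2.499×10⁻⁸ = 58420 N = 58.42 kN.
σ_{bronze} = P/A₁ = 58420/1225 = 47.69 MPa, compressive.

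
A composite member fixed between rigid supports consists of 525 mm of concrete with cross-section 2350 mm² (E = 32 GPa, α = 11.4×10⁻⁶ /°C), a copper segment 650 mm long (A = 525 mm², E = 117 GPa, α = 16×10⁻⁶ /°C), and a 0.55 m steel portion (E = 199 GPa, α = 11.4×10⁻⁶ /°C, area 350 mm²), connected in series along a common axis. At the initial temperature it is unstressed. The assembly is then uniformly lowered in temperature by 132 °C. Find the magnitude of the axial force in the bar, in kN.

Free thermal contraction of the whole bar: Σ αᵢΔT Lᵢ = 11.4×10⁻⁶×132×525 + 16×10⁻⁶×132×650 + 11.4×10⁻⁶×132×550 = 2.99 mm.
Since the ends are fixed, an axial force P builds up, equal in every segment, with P · Σ Lᵢ/(AᵢEᵢ) = δ_free.
Σ Lᵢ/(AᵢEᵢ) = 525/(2350×32×10³) + 650/(525×117×10³) + 550/(350×199×10³) = 2.546×10⁻⁵ mm/N.
P = 2.99 / 2.546×10⁻⁵ = 117500 N = 117.5 kN, tensile.

P ≈ 117 kN (tensile)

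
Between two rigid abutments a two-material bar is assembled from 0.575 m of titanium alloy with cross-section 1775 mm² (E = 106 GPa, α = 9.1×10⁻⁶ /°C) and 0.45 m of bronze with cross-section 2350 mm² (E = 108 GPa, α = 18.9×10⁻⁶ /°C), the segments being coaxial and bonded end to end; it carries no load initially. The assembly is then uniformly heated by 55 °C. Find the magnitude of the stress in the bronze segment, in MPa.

σ ≈ 66.6 MPa (compressive)

If the supports were absent, the total length change would be Σ αᵢΔT Lᵢ = 9.1×10⁻⁶×55×575 + 18.9×10⁻⁶×55×450 = 0.7556 mm.
The walls prevent any net length change, so an axial force P (same in every segment) develops. Compatibility: P · Σ Lᵢ/(AᵢEᵢ) = δ_free.
Σ Lᵢ/(AᵢEᵢ) = 575/(1775×106×10³) + 450/(2350×108×10³) = 4.829×10⁻⁶ mm/N.
So P = 0.7556 / 4.829×10⁻⁶ = 156.5 kN, compressive.
σ_{bronze} = P / A = 156500 / 2350 = 66.58 MPa.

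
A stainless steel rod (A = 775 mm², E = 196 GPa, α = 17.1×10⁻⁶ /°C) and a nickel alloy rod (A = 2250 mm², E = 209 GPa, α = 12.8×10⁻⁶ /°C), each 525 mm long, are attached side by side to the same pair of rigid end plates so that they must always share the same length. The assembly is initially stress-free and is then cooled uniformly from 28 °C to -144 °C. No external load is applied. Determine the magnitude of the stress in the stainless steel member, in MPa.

σ ≈ 110 MPa (tensile)

Equilibrium of a rigid end plate with no external load gives equal and opposite internal forces ±P in the two members. Since α_{stainless steel} > α_{nickel alloy}, cooling drives the stainless steel into tension and the nickel alloy into compression.
Setting the final lengths equal and cancelling L: (α₁ − α₂)ΔT = P/(A₁E₁) + P/(A₂E₂).
|α₁ − α₂|·ΔT = 4.3×10⁻⁶ × 172 = 0.0007396.
1/(A₁E₁) + 1/(A₂E₂) = 1/(775×196×10³) + 1/(2250×209×10³) = 8.71×10⁻⁹ N⁻¹.
P = 0.0007396 / 8.71×10⁻⁹ = 84920 N = 84.92 kN.
σ_{stainless steel} = P/A₁ = 84920/775 = 109.6 MPa, tensile.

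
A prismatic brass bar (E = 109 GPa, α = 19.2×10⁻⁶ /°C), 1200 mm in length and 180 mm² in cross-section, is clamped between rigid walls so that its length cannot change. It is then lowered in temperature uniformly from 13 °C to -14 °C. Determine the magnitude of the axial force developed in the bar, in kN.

With zero net strain, σ = E·αΔT = 109 GPa × 19.2×10⁻⁶ × 27 = 56.51 MPa.
Then P = σA = 56.51 × 180 mm² = 10.17 kN, tensile.

P ≈ 10.2 kN (tensile)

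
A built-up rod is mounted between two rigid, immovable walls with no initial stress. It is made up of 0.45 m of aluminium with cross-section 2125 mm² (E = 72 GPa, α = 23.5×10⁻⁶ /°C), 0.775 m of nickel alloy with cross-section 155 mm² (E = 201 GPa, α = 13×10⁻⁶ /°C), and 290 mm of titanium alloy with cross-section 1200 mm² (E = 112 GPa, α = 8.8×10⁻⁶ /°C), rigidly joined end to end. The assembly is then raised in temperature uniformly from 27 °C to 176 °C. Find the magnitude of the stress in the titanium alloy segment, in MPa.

σ ≈ 96.1 MPa (compressive)

Free thermal expansion of the whole bar: Σ αᵢΔT Lᵢ = 23.5×10⁻⁶×149×450 + 13×10⁻⁶×149×775 + 8.8×10⁻⁶×149×290 = 3.457 mm.
Since the ends are fixed, an axial force P builds up, equal in every segment, with P · Σ Lᵢ/(AᵢEᵢ) = δ_free.
Σ Lᵢ/(AᵢEᵢ) = 450/(2125×72×10³) + 775/(155×201×10³) + 290/(1200×112×10³) = 2.997×10⁻⁵ mm/N.
So P = 3.457 / 2.997×10⁻⁵ = 115.3 kN, compressive.
σ_{titanium alloy} = P / A = 115300 / 1200 = 96.11 MPa.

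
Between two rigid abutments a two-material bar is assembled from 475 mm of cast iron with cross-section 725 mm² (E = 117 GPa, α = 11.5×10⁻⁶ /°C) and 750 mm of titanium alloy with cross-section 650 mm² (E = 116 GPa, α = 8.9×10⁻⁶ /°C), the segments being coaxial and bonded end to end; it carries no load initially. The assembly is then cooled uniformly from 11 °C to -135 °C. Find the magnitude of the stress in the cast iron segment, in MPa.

Free thermal contraction of the whole bar: Σ αᵢΔT Lᵢ = 11.5×10⁻⁶×146×475 + 8.9×10⁻⁶×146×750 = 1.772 mm.
Since the ends are fixed, an axial force P builds up, equal in every segment, with P · Σ Lᵢ/(AᵢEᵢ) = δ_free.
Σ Lᵢ/(AᵢEᵢ) = 475/(725×117×10³) + 750/(650×116×10³) = 1.555×10⁻⁵ mm/N.
P = 1.772 / 1.555×10⁻⁵ = 114000 N = 114 kN, tensile.
σ_{cast iron} = P / A = 114000 / 725 = 157.2 MPa.

σ ≈ 157 MPa (tensile)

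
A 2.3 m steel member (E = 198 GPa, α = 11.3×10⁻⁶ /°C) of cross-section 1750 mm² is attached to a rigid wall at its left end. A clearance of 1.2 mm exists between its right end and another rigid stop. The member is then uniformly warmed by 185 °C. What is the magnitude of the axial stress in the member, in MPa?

σ ≈ 311 MPa (compressive)

Unrestrained expansion: δ_free = αΔT L = 11.3×10⁻⁶ × 185 × 2300 = 4.808 mm.
This exceeds the 1.2 mm gap, so the wall pushes back. The portion of expansion that must be recovered elastically is δ_free − gap = 4.808 − 1.2 = 3.608 mm.
Compatibility: PL/(AE) = 3.608 mm, so σ = P/A = E × (3.608/2300) = 310.6 MPa.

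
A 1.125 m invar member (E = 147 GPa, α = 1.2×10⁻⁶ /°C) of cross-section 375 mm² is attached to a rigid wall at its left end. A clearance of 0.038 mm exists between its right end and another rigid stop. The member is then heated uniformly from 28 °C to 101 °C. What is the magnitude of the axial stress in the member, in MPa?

σ ≈ 7.91 MPa (compressive)

Free thermal elongation = αΔT L = 1.2×10⁻⁶ × 73 × 1125 = 0.09855 mm.
The gap closes (δ_free > 0.038 mm) and the wall then resists a further 0.09855 − 0.038 = 0.06055 mm of expansion.
That suppressed elongation corresponds to σ = E·Δ/L = 147×10³ × 0.06055/1125 = 7.912 MPa.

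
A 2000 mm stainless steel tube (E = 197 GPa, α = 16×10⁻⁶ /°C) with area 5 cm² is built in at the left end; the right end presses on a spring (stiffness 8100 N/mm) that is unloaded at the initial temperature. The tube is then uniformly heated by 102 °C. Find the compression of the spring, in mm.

If the spring were absent the tube would lengthen by αΔT L = 16×10⁻⁶ × 102 × 2000 = 3.264 mm.
With a force P in the spring, the elastic change of the tube is PL/(AE) and that of the spring is P/k; compatibility requires their sum to equal δ_free.
So P = δ_free / [L/(AE) + 1/k] = 3.264 / [ 2000/(500×197×10³) + 1/(8100) ].
P = 3.264 / 0.0001438 = 22700 N.
Spring compression = P/k = 22700/(8100) = 2.803 mm.

δ ≈ 2.8 mm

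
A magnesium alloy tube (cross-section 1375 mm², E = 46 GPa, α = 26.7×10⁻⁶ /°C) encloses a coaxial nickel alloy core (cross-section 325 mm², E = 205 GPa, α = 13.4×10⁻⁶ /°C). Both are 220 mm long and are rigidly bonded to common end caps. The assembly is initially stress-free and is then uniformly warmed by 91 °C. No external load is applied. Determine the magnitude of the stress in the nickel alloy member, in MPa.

σ ≈ 121 MPa (tensile)

Equilibrium of a rigid end plate with no external load gives equal and opposite internal forces ±P in the two members. Since α_{magnesium alloy} > α_{nickel alloy}, heating drives the magnesium alloy into compression and the nickel alloy into tension.
Setting the final lengths equal and cancelling L: (α₁ − α₂)ΔT = P/(A₁E₁) + P/(A₂E₂).
|α₁ − α₂|·ΔT = 13.3×10⁻⁶ × 91 = 0.00121.
1/(A₁E₁) + 1/(A₂E₂) = 1/(1375×46×10³) + 1/(325×205×10³) = 3.082×10⁻⁸ N⁻¹.
So P = 0.00121 / 3.082×10⁻⁸ = 39.27 kN.
σ_{nickel alloy} = P/A₂ = 39270/325 = 120.8 MPa, tensile.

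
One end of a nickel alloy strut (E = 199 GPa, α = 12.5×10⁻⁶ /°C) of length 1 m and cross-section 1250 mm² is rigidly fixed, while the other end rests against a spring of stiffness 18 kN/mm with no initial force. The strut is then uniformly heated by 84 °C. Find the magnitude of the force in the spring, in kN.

P ≈ 17.6 kN

Free thermal expansion: δ_free = αΔT L = 12.5×10⁻⁶ × 84 × 1000 = 1.05 mm.
With a force P in the spring, the elastic change of the strut is PL/(AE) and that of the spring is P/k; compatibility requires their sum to equal δ_free.
P [ L/(AE) + 1/k ] = δ_free → P [ 1000/(1250×199×10³) + 1/(18×10³) ] = 1.05.
P = 1.05 / 5.958×10⁻⁵ = 17620 N.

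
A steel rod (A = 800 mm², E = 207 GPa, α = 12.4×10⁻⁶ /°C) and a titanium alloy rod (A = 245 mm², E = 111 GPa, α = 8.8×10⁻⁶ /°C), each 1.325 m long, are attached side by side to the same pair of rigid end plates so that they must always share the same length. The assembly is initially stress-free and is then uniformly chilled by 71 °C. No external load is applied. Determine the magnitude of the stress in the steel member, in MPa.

Both members must finish at the same length. With the larger α, the steel tends to over-contract; the plates restrain it, putting the steel in tension and the titanium alloy in compression. With no external load the two internal forces are equal and opposite, magnitude P.
Equating the net (thermal + elastic) strains gives |α₁ − α₂|·ΔT = P·[1/(A₁E₁) + 1/(A₂E₂)].
|α₁ − α₂|·ΔT = 3.6×10⁻⁶ × 71 = 0.0002556.
1/(A₁E₁) + 1/(A₂E₂) = 1/(800×207×10³) + 1/(245×111×10³) = 4.281×10⁻⁸ N⁻¹.
So P = 0.0002556 / 4.281×10⁻⁸ = 5.971 kN.
σ_{steel} = P/A₁ = 5971/800 = 7.463 MPa, tensile.

σ ≈ 7.46 MPa (tensile)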